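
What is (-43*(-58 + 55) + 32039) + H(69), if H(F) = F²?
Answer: 36929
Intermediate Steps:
(-43*(-58 + 55) + 32039) + H(69) = (-43*(-58 + 55) + 32039) + 69² = (-43*(-3) + 32039) + 4761 = (129 + 32039) + 4761 = 32168 + 4761 = 36929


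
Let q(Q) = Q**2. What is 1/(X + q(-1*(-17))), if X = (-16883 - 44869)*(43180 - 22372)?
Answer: -1/1284935327 ≈ -7.7825e-10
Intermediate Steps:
X = -1284935616 (X = -61752*20808 = -1284935616)
1/(X + q(-1*(-17))) = 1/(-1284935616 + (-1*(-17))**2) = 1/(-1284935616 + 17**2) = 1/(-1284935616 + 289) = 1/(-1284935327) = -1/1284935327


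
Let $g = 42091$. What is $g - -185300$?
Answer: $227391$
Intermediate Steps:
$g - -185300 = 42091 - -185300 = 42091 + 185300 = 227391$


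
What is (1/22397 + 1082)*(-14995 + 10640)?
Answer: -105537132025/22397 ≈ -4.7121e+6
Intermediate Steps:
(1/22397 + 1082)*(-14995 + 10640) = (1/22397 + 1082)*(-4355) = (24233555/22397)*(-4355) = -105537132025/22397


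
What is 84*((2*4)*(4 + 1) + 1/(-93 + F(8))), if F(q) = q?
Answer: 285516/85 ≈ 3359.0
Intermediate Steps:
84*((2*4)*(4 + 1) + 1/(-93 + F(8))) = 84*((2*4)*(4 + 1) + 1/(-93 + 8)) = 84*(8*5 + 1/(-85)) = 84*(40 - 1/85) = 84*(3399/85) = 285516/85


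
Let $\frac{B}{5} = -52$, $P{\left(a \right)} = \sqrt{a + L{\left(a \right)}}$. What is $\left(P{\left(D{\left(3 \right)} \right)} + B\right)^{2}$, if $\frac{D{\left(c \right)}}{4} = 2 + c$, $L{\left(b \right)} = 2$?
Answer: $\left(260 - \sqrt{22}\right)^{2} \approx 65183.0$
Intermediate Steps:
$D{\left(c \right)} = 8 + 4 c$ ($D{\left(c \right)} = 4 \left(2 + c\right) = 8 + 4 c$)
$P{\left(a \right)} = \sqrt{2 + a}$ ($P{\left(a \right)} = \sqrt{a + 2} = \sqrt{2 + a}$)
$B = -260$ ($B = 5 \left(-52\right) = -260$)
$\left(P{\left(D{\left(3 \right)} \right)} + B\right)^{2} = \left(\sqrt{2 + \left(8 + 4 \cdot 3\right)} - 260\right)^{2} = \left(\sqrt{2 + \left(8 + 12\right)} - 260\right)^{2} = \left(\sqrt{2 + 20} - 260\right)^{2} = \left(\sqrt{22} - 260\right)^{2} = \left(-260 + \sqrt{22}\right)^{2}$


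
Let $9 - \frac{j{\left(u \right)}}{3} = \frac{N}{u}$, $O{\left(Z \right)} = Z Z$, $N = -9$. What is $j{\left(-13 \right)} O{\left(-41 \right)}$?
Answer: $\frac{544644}{13} \approx 41896.0$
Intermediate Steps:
$O{\left(Z \right)} = Z^{2}$
$j{\left(u \right)} = 27 + \frac{27}{u}$ ($j{\left(u \right)} = 27 - 3 \left(- \frac{9}{u}\right) = 27 + \frac{27}{u}$)
$j{\left(-13 \right)} O{\left(-41 \right)} = \left(27 + \frac{27}{-13}\right) \left(-41\right)^{2} = \left(27 + 27 \left(- \frac{1}{13}\right)\right) 1681 = \left(27 - \frac{27}{13}\right) 1681 = \frac{324}{13} \cdot 1681 = \frac{544644}{13}$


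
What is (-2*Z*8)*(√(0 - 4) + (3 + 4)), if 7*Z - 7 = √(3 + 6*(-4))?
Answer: -112 - 32*I + 16*√21*(2/7 - I) ≈ -91.051 - 105.32*I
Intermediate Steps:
Z = 1 + I*√21/7 (Z = 1 + √(3 + 6*(-4))/7 = 1 + √(3 - 24)/7 = 1 + √(-21)/7 = 1 + (I*√21)/7 = 1 + I*√21/7 ≈ 1.0 + 0.65465*I)
(-2*Z*8)*(√(0 - 4) + (3 + 4)) = (-2*(1 + I*√21/7)*8)*(√(0 - 4) + (3 + 4)) = ((-2 - 2*I*√21/7)*8)*(√(-4) + 7) = (-16 - 16*I*√21/7)*(2*I + 7) = (-16 - 16*I*√21/7)*(7 + 2*I)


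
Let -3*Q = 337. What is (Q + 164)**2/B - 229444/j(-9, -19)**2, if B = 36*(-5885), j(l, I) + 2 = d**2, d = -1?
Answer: -87498015317/381348 ≈ -2.2944e+5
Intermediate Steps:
j(l, I) = -1 (j(l, I) = -2 + (-1)**2 = -2 + 1 = -1)
Q = -337/3 (Q = -1/3*337 = -337/3 ≈ -112.33)
B = -211860
(Q + 164)**2/B - 229444/j(-9, -19)**2 = (-337/3 + 164)**2/(-211860) - 229444/((-1)**2) = (155/3)**2*(-1/211860) - 229444/1 = (24025/9)*(-1/211860) - 229444*1 = -4805/381348 - 229444 = -87498015317/381348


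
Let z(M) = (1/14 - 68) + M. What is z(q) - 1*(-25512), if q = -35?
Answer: 355727/14 ≈ 25409.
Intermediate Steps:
z(M) = -951/14 + M (z(M) = (1/14 - 68) + M = -951/14 + M)
z(q) - 1*(-25512) = (-951/14 - 35) - 1*(-25512) = -1441/14 + 25512 = 355727/14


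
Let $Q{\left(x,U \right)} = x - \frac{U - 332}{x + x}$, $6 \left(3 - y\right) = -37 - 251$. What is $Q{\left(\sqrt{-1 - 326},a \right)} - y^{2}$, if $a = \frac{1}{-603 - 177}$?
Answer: $-2601 + \frac{251159 i \sqrt{327}}{510120} \approx -2601.0 + 8.9033 i$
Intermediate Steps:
$y = 51$ ($y = 3 - \frac{-37 - 251}{6} = 3 - -48 = 3 + 48 = 51$)
$a = - \frac{1}{780}$ ($a = \frac{1}{-780} = - \frac{1}{780} \approx -0.0012821$)
$Q{\left(x,U \right)} = x - \frac{-332 + U}{2 x}$
$Q{\left(\sqrt{-1 - 326},a \right)} - y^{2} = \frac{166 + \left(\sqrt{-1 - 326}\right)^{2} - - \frac{1}{1560}}{\sqrt{-1 - 326}} - 51^{2} = \frac{166 + \left(\sqrt{-327}\right)^{2} + \frac{1}{1560}}{\sqrt{-327}} - 2601 = \frac{166 + \left(i \sqrt{327}\right)^{2} + \frac{1}{1560}}{i \sqrt{327}} - 2601 = - \frac{i \sqrt{327}}{327} \left(166 - 327 + \frac{1}{1560}\right) - 2601 = - \frac{i \sqrt{327}}{327} \left(- \frac{251159}{1560}\right) - 2601 = \frac{251159 i \sqrt{327}}{510120} - 2601 = -2601 + \frac{251159 i \sqrt{327}}{510120}$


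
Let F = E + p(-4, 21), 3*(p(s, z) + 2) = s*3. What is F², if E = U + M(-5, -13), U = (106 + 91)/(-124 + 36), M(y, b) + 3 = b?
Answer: 4549689/7744 ≈ 587.51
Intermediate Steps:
M(y, b) = -3 + b
p(s, z) = -2 + s (p(s, z) = -2 + (s*3)/3 = -2 + (3*s)/3 = -2 + s)
U = -197/88 (U = 197/(-88) = 197*(-1/88) = -197/88 ≈ -2.2386)
E = -1605/88 (E = -197/88 + (-3 - 13) = -197/88 - 16 = -1605/88 ≈ -18.239)
F = -2133/88 (F = -1605/88 + (-2 - 4) = -1605/88 - 6 = -2133/88 ≈ -24.239)
F² = (-2133/88)² = 4549689/7744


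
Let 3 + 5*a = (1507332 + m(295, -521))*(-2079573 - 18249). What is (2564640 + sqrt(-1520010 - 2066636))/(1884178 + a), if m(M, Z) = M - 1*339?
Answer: -12823200/3162012505849 - 5*I*sqrt(3586646)/3162012505849 ≈ -4.0554e-6 - 2.9947e-9*I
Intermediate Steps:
m(M, Z) = -339 + M (m(M, Z) = M - 339 = -339 + M)
a = -3162021926739/5 (a = -3/5 + ((1507332 + (-339 + 295))*(-2079573 - 18249))/5 = -3/5 + ((1507332 - 44)*(-2097822))/5 = -3/5 + (1507288*(-2097822))/5 = -3/5 + (1/5)*(-3162021926736) = -3/5 - 3162021926736/5 = -3162021926739/5 ≈ -6.3240e+11)
(2564640 + sqrt(-1520010 - 2066636))/(1884178 + a) = (2564640 + sqrt(-1520010 - 2066636))/(1884178 - 3162021926739/5) = (2564640 + sqrt(-3586646))/(-3162012505849/5) = (2564640 + I*sqrt(3586646))*(-5/3162012505849) = -12823200/3162012505849 - 5*I*sqrt(3586646)/3162012505849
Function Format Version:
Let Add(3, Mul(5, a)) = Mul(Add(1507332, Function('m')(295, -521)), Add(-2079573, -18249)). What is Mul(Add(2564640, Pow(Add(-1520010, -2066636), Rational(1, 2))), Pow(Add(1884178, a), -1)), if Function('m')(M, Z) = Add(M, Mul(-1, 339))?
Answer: Add(Rational(-12823200, 3162012505849), Mul(Rational(-5, 3162012505849), I, Pow(3586646, Rational(1, 2)))) ≈ Add(-4.0554e-6, Mul(-2.9947e-9, I))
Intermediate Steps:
Function('m')(M, Z) = Add(-339, M) (Function('m')(M, Z) = Add(M, -339) = Add(-339, M))
a = Rational(-3162021926739, 5) (a = Add(Rational(-3, 5), Mul(Rational(1, 5), Mul(Add(1507332, Add(-339, 295)), Add(-2079573, -18249)))) = Add(Rational(-3, 5), Mul(Rational(1, 5), Mul(Add(1507332, -44), -2097822))) = Add(Rational(-3, 5), Mul(Rational(1, 5), Mul(1507288, -2097822))) = Add(Rational(-3, 5), Mul(Rational(1, 5), -3162021926736)) = Add(Rational(-3, 5), Rational(-3162021926736, 5)) = Rational(-3162021926739, 5) ≈ -6.3240e+11)
Mul(Add(2564640, Pow(Add(-1520010, -2066636), Rational(1, 2))), Pow(Add(1884178, a), -1)) = Mul(Add(2564640, Pow(Add(-1520010, -2066636), Rational(1, 2))), Pow(Add(1884178, Rational(-3162021926739, 5)), -1)) = Mul(Add(2564640, Pow(-3586646, Rational(1, 2))), Pow(Rational(-3162012505849, 5), -1)) = Mul(Add(2564640, Mul(I, Pow(3586646, Rational(1, 2)))), Rational(-5, 3162012505849)) = Add(Rational(-12823200, 3162012505849), Mul(Rational(-5, 3162012505849), I, Pow(3586646, Rational(1, 2))))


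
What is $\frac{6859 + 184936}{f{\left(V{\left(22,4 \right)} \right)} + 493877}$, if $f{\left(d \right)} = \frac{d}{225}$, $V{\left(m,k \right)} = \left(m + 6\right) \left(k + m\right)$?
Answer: $\frac{43153875}{111123053} \approx 0.38834$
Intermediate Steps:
$V{\left(m,k \right)} = \left(6 + m\right) \left(k + m\right)$
$f{\left(d \right)} = \frac{d}{225}$ ($f{\left(d \right)} = d \frac{1}{225} = \frac{d}{225}$)
$\frac{6859 + 184936}{f{\left(V{\left(22,4 \right)} \right)} + 493877} = \frac{6859 + 184936}{\frac{22^{2} + 6 \cdot 4 + 6 \cdot 22 + 4 \cdot 22}{225} + 493877} = \frac{191795}{\frac{484 + 24 + 132 + 88}{225} + 493877} = \frac{191795}{\frac{1}{225} \cdot 728 + 493877} = \frac{191795}{\frac{728}{225} + 493877} = \frac{191795}{\frac{111123053}{225}} = 191795 \cdot \frac{225}{111123053} = \frac{43153875}{111123053}$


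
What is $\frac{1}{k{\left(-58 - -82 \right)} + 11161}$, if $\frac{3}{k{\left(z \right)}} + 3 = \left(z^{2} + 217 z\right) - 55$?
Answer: $\frac{5726}{63907889} \approx 8.9598 \cdot 10^{-5}$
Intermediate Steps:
$k{\left(z \right)} = \frac{3}{-58 + z^{2} + 217 z}$ ($k{\left(z \right)} = \frac{3}{-3 - \left(55 - z^{2} - 217 z\right)} = \frac{3}{-3 + \left(-55 + z^{2} + 217 z\right)} = \frac{3}{-58 + z^{2} + 217 z}$)
$\frac{1}{k{\left(-58 - -82 \right)} + 11161} = \frac{1}{\frac{3}{-58 + \left(-58 - -82\right)^{2} + 217 \left(-58 - -82\right)} + 11161} = \frac{1}{\frac{3}{-58 + \left(-58 + 82\right)^{2} + 217 \left(-58 + 82\right)} + 11161} = \frac{1}{\frac{3}{-58 + 24^{2} + 217 \cdot 24} + 11161} = \frac{1}{\frac{3}{-58 + 576 + 5208} + 11161} = \frac{1}{\frac{3}{5726} + 11161} = \frac{1}{\frac{63907889}{5726}} = \frac{5726}{63907889}$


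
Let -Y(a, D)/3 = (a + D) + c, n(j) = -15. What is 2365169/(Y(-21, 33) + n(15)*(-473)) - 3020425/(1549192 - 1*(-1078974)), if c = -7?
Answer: 3097336070527/9303707640 ≈ 332.91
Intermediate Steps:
Y(a, D) = 21 - 3*D - 3*a (Y(a, D) = -3*((a + D) - 7) = -3*((D + a) - 7) = -3*(-7 + D + a) = 21 - 3*D - 3*a)
2365169/(Y(-21, 33) + n(15)*(-473)) - 3020425/(1549192 - 1*(-1078974)) = 2365169/((21 - 3*33 - 3*(-21)) - 15*(-473)) - 3020425/(1549192 - 1*(-1078974)) = 2365169/((21 - 99 + 63) + 7095) - 3020425/(1549192 + 1078974) = 2365169/(-15 + 7095) - 3020425/2628166 = 2365169/7080 - 3020425*1/2628166 = 2365169*(1/7080) - 3020425/2628166 = 2365169/7080 - 3020425/2628166 = 3097336070527/9303707640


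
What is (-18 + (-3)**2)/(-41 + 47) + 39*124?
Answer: 9669/2 ≈ 4834.5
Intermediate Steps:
(-18 + (-3)**2)/(-41 + 47) + 39*124 = (-18 + 9)/6 + 4836 = -9*1/6 + 4836 = -3/2 + 4836 = 9669/2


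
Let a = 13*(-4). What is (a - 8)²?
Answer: 3600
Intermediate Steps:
a = -52
(a - 8)² = (-52 - 8)² = (-60)² = 3600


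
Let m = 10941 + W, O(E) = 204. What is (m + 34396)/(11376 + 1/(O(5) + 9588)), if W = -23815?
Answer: 210743424/111393793 ≈ 1.8919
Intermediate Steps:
m = -12874 (m = 10941 - 23815 = -12874)
(m + 34396)/(11376 + 1/(O(5) + 9588)) = (-12874 + 34396)/(11376 + 1/(204 + 9588)) = 21522/(11376 + 1/9792) = 21522/(111393793/9792) = 21522*(9792/111393793) = 210743424/111393793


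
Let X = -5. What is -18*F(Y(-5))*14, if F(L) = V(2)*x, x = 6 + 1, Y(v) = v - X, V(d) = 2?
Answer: -3528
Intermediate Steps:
Y(v) = 5 + v (Y(v) = v - 1*(-5) = v + 5 = 5 + v)
x = 7
F(L) = 14 (F(L) = 2*7 = 14)
-18*F(Y(-5))*14 = -18*14*14 = -252*14 = -3528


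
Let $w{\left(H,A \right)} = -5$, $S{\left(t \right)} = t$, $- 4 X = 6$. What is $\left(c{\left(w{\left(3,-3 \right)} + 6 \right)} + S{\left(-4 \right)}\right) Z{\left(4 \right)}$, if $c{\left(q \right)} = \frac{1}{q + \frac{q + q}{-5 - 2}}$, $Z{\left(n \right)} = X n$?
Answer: $\frac{78}{5} \approx 15.6$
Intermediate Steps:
$X = - \frac{3}{2}$ ($X = \left(- \frac{1}{4}\right) 6 = - \frac{3}{2} \approx -1.5$)
$Z{\left(n \right)} = - \frac{3 n}{2}$
$c{\left(q \right)} = \frac{7}{5 q}$ ($c{\left(q \right)} = \frac{1}{q + \frac{2 q}{-7}} = \frac{1}{q + 2 q \left(- \frac{1}{7}\right)} = \frac{1}{q - \frac{2 q}{7}} = \frac{1}{\frac{5}{7} q} = \frac{7}{5 q}$)
$\left(c{\left(w{\left(3,-3 \right)} + 6 \right)} + S{\left(-4 \right)}\right) Z{\left(4 \right)} = \left(\frac{7}{5 \left(-5 + 6\right)} - 4\right) \left(\left(- \frac{3}{2}\right) 4\right) = \left(\frac{7}{5 \cdot 1} - 4\right) \left(-6\right) = \left(\frac{7}{5} \cdot 1 - 4\right) \left(-6\right) = \left(\frac{7}{5} - 4\right) \left(-6\right) = \left(- \frac{13}{5}\right) \left(-6\right) = \frac{78}{5}$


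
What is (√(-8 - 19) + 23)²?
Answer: 502 + 138*I*√3 ≈ 502.0 + 239.02*I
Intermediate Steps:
(√(-8 - 19) + 23)² = (√(-27) + 23)² = (3*I*√3 + 23)² = (23 + 3*I*√3)²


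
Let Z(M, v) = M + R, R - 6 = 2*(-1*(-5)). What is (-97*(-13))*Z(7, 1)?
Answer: 29003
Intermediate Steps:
R = 16 (R = 6 + 2*(-1*(-5)) = 6 + 2*5 = 6 + 10 = 16)
Z(M, v) = 16 + M (Z(M, v) = M + 16 = 16 + M)
(-97*(-13))*Z(7, 1) = (-97*(-13))*(16 + 7) = 1261*23 = 29003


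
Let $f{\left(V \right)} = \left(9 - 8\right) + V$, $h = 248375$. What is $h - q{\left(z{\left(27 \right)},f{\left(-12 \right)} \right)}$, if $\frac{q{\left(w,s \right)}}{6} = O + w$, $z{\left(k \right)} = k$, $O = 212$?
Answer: $246941$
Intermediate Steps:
$f{\left(V \right)} = 1 + V$
$q{\left(w,s \right)} = 1272 + 6 w$ ($q{\left(w,s \right)} = 6 \left(212 + w\right) = 1272 + 6 w$)
$h - q{\left(z{\left(27 \right)},f{\left(-12 \right)} \right)} = 248375 - \left(1272 + 6 \cdot 27\right) = 248375 - \left(1272 + 162\right) = 248375 - 1434 = 246941$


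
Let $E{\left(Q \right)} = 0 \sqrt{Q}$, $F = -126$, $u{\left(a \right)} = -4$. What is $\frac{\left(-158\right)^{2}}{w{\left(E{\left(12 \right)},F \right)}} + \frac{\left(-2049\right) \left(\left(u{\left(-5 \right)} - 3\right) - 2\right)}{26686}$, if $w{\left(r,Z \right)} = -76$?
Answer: $- \frac{166196947}{507034} \approx -327.78$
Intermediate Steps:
$E{\left(Q \right)} = 0$
$\frac{\left(-158\right)^{2}}{w{\left(E{\left(12 \right)},F \right)}} + \frac{\left(-2049\right) \left(\left(u{\left(-5 \right)} - 3\right) - 2\right)}{26686} = \frac{\left(-158\right)^{2}}{-76} + \frac{\left(-2049\right) \left(\left(-4 - 3\right) - 2\right)}{26686} = 24964 \left(- \frac{1}{76}\right) + - 2049 \left(-7 - 2\right) \frac{1}{26686} = - \frac{6241}{19} + \left(-2049\right) \left(-9\right) \frac{1}{26686} = - \frac{6241}{19} + 18441 \cdot \frac{1}{26686} = - \frac{6241}{19} + \frac{18441}{26686} = - \frac{166196947}{507034}$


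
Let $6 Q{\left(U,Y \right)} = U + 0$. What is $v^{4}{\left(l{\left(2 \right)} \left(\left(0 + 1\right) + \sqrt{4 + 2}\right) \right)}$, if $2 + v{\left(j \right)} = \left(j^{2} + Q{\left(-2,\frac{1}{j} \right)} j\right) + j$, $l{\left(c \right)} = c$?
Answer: $\frac{257117968}{81} + \frac{104954752 \sqrt{6}}{81} \approx 6.3482 \cdot 10^{6}$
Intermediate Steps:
$Q{\left(U,Y \right)} = \frac{U}{6}$ ($Q{\left(U,Y \right)} = \frac{U + 0}{6} = \frac{U}{6}$)
$v{\left(j \right)} = -2 + j^{2} + \frac{2 j}{3}$ ($v{\left(j \right)} = -2 + \left(\left(j^{2} + \frac{1}{6} \left(-2\right) j\right) + j\right) = -2 + \left(\left(j^{2} - \frac{j}{3}\right) + j\right) = -2 + \left(j^{2} + \frac{2 j}{3}\right) = -2 + j^{2} + \frac{2 j}{3}$)
$v^{4}{\left(l{\left(2 \right)} \left(\left(0 + 1\right) + \sqrt{4 + 2}\right) \right)} = \left(-2 + \left(2 \left(\left(0 + 1\right) + \sqrt{4 + 2}\right)\right)^{2} + \frac{2 \cdot 2 \left(\left(0 + 1\right) + \sqrt{4 + 2}\right)}{3}\right)^{4} = \left(-2 + \left(2 \left(1 + \sqrt{6}\right)\right)^{2} + \frac{2 \cdot 2 \left(1 + \sqrt{6}\right)}{3}\right)^{4} = \left(-2 + \left(2 + 2 \sqrt{6}\right)^{2} + \frac{2 \left(2 + 2 \sqrt{6}\right)}{3}\right)^{4} = \left(-2 + \left(2 + 2 \sqrt{6}\right)^{2} + \left(\frac{4}{3} + \frac{4 \sqrt{6}}{3}\right)\right)^{4} = \left(- \frac{2}{3} + \left(2 + 2 \sqrt{6}\right)^{2} + \frac{4 \sqrt{6}}{3}\right)^{4}$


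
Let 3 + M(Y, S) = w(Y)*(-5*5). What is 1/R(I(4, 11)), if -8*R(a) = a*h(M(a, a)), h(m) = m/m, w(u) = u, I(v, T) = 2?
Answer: -4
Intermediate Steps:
M(Y, S) = -3 - 25*Y (M(Y, S) = -3 + Y*(-5*5) = -3 + Y*(-25) = -3 - 25*Y)
h(m) = 1
R(a) = -a/8
1/R(I(4, 11)) = 1/(-⅛*2) = 1/(-¼) = -4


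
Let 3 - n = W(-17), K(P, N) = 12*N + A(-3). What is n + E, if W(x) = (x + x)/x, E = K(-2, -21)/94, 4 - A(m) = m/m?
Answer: -155/94 ≈ -1.6489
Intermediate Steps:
A(m) = 3 (A(m) = 4 - m/m = 4 - 1*1 = 4 - 1 = 3)
K(P, N) = 3 + 12*N (K(P, N) = 12*N + 3 = 3 + 12*N)
E = -249/94 (E = (3 + 12*(-21))/94 = (3 - 252)*(1/94) = -249*1/94 = -249/94 ≈ -2.6489)
W(x) = 2 (W(x) = (2*x)/x = 2)
n = 1 (n = 3 - 1*2 = 3 - 2 = 1)
n + E = 1 - 249/94 = -155/94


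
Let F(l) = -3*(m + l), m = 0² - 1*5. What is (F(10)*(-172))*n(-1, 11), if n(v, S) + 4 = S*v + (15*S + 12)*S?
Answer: 4984560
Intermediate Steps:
m = -5 (m = 0 - 5 = -5)
n(v, S) = -4 + S*v + S*(12 + 15*S) (n(v, S) = -4 + (S*v + (15*S + 12)*S) = -4 + (S*v + (12 + 15*S)*S) = -4 + (S*v + S*(12 + 15*S)) = -4 + S*v + S*(12 + 15*S))
F(l) = 15 - 3*l (F(l) = -3*(-5 + l) = 15 - 3*l)
(F(10)*(-172))*n(-1, 11) = ((15 - 3*10)*(-172))*(-4 + 12*11 + 15*11² + 11*(-1)) = ((15 - 30)*(-172))*(-4 + 132 + 15*121 - 11) = (-15*(-172))*(-4 + 132 + 1815 - 11) = 2580*1932 = 4984560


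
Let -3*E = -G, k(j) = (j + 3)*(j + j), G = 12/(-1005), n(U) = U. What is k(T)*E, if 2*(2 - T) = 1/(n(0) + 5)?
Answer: -1862/25125 ≈ -0.074109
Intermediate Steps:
T = 19/10 (T = 2 - 1/(2*(0 + 5)) = 2 - ½/5 = 2 - ½*⅕ = 2 - ⅒ = 19/10 ≈ 1.9000)
G = -4/335 (G = 12*(-1/1005) = -4/335 ≈ -0.011940)
k(j) = 2*j*(3 + j) (k(j) = (3 + j)*(2*j) = 2*j*(3 + j))
E = -4/1005 (E = -(-1)*(-4)/(3*335) = -⅓*4/335 = -4/1005 ≈ -0.0039801)
k(T)*E = (2*(19/10)*(3 + 19/10))*(-4/1005) = (2*(19/10)*(49/10))*(-4/1005) = (931/50)*(-4/1005) = -1862/25125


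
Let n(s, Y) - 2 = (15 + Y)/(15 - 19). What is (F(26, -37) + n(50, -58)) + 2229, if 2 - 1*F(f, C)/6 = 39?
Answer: 8079/4 ≈ 2019.8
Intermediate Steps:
F(f, C) = -222 (F(f, C) = 12 - 6*39 = 12 - 234 = -222)
n(s, Y) = -7/4 - Y/4 (n(s, Y) = 2 + (15 + Y)/(15 - 19) = 2 + (15 + Y)/(-4) = 2 + (15 + Y)*(-1/4) = 2 + (-15/4 - Y/4) = -7/4 - Y/4)
(F(26, -37) + n(50, -58)) + 2229 = (-222 + (-7/4 - 1/4*(-58))) + 2229 = (-222 + (-7/4 + 29/2)) + 2229 = (-222 + 51/4) + 2229 = -837/4 + 2229 = 8079/4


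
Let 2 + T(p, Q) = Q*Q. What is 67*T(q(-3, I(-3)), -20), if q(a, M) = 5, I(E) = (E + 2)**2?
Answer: 26666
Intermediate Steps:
I(E) = (2 + E)**2
T(p, Q) = -2 + Q**2 (T(p, Q) = -2 + Q*Q = -2 + Q**2)
67*T(q(-3, I(-3)), -20) = 67*(-2 + (-20)**2) = 67*(-2 + 400) = 67*398 = 26666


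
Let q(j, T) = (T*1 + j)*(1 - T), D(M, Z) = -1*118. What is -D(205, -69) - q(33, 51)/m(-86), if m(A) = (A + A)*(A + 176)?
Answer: 15187/129 ≈ 117.73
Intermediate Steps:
D(M, Z) = -118
q(j, T) = (1 - T)*(T + j) (q(j, T) = (T + j)*(1 - T) = (1 - T)*(T + j))
m(A) = 2*A*(176 + A) (m(A) = (2*A)*(176 + A) = 2*A*(176 + A))
-D(205, -69) - q(33, 51)/m(-86) = -1*(-118) - (51 + 33 - 1*51² - 1*51*33)/(2*(-86)*(176 - 86)) = 118 - (51 + 33 - 1*2601 - 1683)/(2*(-86)*90) = 118 - (51 + 33 - 2601 - 1683)/(-15480) = 118 - (-4200)*(-1)/15480 = 118 - 1*35/129 = 118 - 35/129 = 15187/129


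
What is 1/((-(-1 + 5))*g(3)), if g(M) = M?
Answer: -1/12 ≈ -0.083333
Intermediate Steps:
1/((-(-1 + 5))*g(3)) = 1/(-(-1 + 5)*3) = 1/(-1*4*3) = 1/(-4*3) = 1/(-12) = -1/12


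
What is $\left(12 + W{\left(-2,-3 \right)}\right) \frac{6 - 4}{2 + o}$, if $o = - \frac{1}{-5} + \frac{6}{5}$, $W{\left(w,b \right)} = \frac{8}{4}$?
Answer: $\frac{140}{17} \approx 8.2353$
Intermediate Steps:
$W{\left(w,b \right)} = 2$ ($W{\left(w,b \right)} = 8 \cdot \frac{1}{4} = 2$)
$o = \frac{7}{5}$ ($o = \left(-1\right) \left(- \frac{1}{5}\right) + 6 \cdot \frac{1}{5} = \frac{1}{5} + \frac{6}{5} = \frac{7}{5} \approx 1.4$)
$\left(12 + W{\left(-2,-3 \right)}\right) \frac{6 - 4}{2 + o} = \left(12 + 2\right) \frac{6 - 4}{2 + \frac{7}{5}} = 14 \frac{1}{\frac{17}{5}} \cdot 2 = 14 \cdot \frac{5}{17} \cdot 2 = 14 \cdot \frac{10}{17} = \frac{140}{17}$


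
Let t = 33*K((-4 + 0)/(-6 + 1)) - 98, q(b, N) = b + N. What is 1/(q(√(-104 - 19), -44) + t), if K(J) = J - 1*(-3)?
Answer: -415/9964 - 25*I*√123/9964 ≈ -0.04165 - 0.027827*I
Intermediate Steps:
K(J) = 3 + J (K(J) = J + 3 = 3 + J)
q(b, N) = N + b
t = 137/5 (t = 33*(3 + (-4 + 0)/(-6 + 1)) - 98 = 33*(3 - 4/(-5)) - 98 = 33*(3 - 4*(-⅕)) - 98 = 33*(3 + ⅘) - 98 = 33*(19/5) - 98 = 627/5 - 98 = 137/5 ≈ 27.400)
1/(q(√(-104 - 19), -44) + t) = 1/((-44 + √(-104 - 19)) + 137/5) = 1/((-44 + √(-123)) + 137/5) = 1/((-44 + I*√123) + 137/5) = 1/(-83/5 + I*√123)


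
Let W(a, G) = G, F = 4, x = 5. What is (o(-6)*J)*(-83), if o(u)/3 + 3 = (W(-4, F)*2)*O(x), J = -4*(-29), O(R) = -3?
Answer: 779868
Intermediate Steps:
J = 116
o(u) = -81 (o(u) = -9 + 3*((4*2)*(-3)) = -9 + 3*(8*(-3)) = -9 + 3*(-24) = -9 - 72 = -81)
(o(-6)*J)*(-83) = -81*116*(-83) = -9396*(-83) = 779868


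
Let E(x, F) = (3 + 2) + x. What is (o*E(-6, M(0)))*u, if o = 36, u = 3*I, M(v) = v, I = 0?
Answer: 0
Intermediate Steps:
u = 0 (u = 3*0 = 0)
E(x, F) = 5 + x
(o*E(-6, M(0)))*u = (36*(5 - 6))*0 = (36*(-1))*0 = -36*0 = 0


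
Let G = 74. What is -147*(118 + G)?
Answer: -28224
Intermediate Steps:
-147*(118 + G) = -147*(118 + 74) = -147*192 = -28224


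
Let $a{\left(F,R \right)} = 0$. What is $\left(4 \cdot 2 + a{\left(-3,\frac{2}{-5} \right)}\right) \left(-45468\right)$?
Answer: $-363744$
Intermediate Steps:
$\left(4 \cdot 2 + a{\left(-3,\frac{2}{-5} \right)}\right) \left(-45468\right) = \left(4 \cdot 2 + 0\right) \left(-45468\right) = \left(8 + 0\right) \left(-45468\right) = 8 \left(-45468\right) = -363744$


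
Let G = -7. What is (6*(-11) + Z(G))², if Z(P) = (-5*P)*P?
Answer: 96721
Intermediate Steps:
Z(P) = -5*P²
(6*(-11) + Z(G))² = (6*(-11) - 5*(-7)²)² = (-66 - 5*49)² = (-66 - 245)² = (-311)² = 96721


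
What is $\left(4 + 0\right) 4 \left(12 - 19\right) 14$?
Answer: $-1568$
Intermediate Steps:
$\left(4 + 0\right) 4 \left(12 - 19\right) 14 = 4 \cdot 4 \left(-7\right) 14 = 16 \left(-7\right) 14 = \left(-112\right) 14 = -1568$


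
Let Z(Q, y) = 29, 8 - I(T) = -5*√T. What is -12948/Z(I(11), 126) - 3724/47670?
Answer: -44095654/98745 ≈ -446.56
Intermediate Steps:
I(T) = 8 + 5*√T (I(T) = 8 - (-5)*√T = 8 + 5*√T)
-12948/Z(I(11), 126) - 3724/47670 = -12948/29 - 3724/47670 = -12948*1/29 - 3724*1/47670 = -12948/29 - 266/3405 = -44095654/98745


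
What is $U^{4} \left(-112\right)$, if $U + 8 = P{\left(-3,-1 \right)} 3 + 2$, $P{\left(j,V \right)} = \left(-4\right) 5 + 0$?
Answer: $-2125170432$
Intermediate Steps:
$P{\left(j,V \right)} = -20$ ($P{\left(j,V \right)} = -20 + 0 = -20$)
$U = -66$ ($U = -8 + \left(\left(-20\right) 3 + 2\right) = -8 + \left(-60 + 2\right) = -8 - 58 = -66$)
$U^{4} \left(-112\right) = \left(-66\right)^{4} \left(-112\right) = 18974736 \left(-112\right) = -2125170432$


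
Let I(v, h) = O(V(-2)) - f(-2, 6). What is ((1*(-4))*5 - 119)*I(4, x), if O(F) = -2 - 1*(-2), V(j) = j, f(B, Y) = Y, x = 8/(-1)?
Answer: 834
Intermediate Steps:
x = -8 (x = 8*(-1) = -8)
O(F) = 0 (O(F) = -2 + 2 = 0)
I(v, h) = -6 (I(v, h) = 0 - 1*6 = 0 - 6 = -6)
((1*(-4))*5 - 119)*I(4, x) = ((1*(-4))*5 - 119)*(-6) = (-4*5 - 119)*(-6) = (-20 - 119)*(-6) = -139*(-6) = 834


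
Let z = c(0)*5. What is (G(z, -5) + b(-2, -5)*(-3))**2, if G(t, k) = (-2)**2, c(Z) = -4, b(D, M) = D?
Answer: 100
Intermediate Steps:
z = -20 (z = -4*5 = -20)
G(t, k) = 4
(G(z, -5) + b(-2, -5)*(-3))**2 = (4 - 2*(-3))**2 = (4 + 6)**2 = 10**2 = 100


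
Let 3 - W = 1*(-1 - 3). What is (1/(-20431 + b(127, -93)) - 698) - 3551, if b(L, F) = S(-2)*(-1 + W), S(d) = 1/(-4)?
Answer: -173635387/40865 ≈ -4249.0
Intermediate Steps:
S(d) = -1/4
W = 7 (W = 3 - (-1 - 3) = 3 - (-4) = 3 - 1*(-4) = 3 + 4 = 7)
b(L, F) = -3/2 (b(L, F) = -(-1 + 7)/4 = -1/4*6 = -3/2)
(1/(-20431 + b(127, -93)) - 698) - 3551 = (1/(-20431 - 3/2) - 698) - 3551 = (1/(-40865/2) - 698) - 3551 = (-2/40865 - 698) - 3551 = -28523772/40865 - 3551 = -173635387/40865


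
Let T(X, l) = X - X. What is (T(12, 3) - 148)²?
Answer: 21904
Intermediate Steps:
T(X, l) = 0
(T(12, 3) - 148)² = (0 - 148)² = (-148)² = 21904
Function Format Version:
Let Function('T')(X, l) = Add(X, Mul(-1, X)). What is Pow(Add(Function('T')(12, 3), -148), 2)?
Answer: 21904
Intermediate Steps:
Function('T')(X, l) = 0
Pow(Add(Function('T')(12, 3), -148), 2) = Pow(Add(0, -148), 2) = Pow(-148, 2) = 21904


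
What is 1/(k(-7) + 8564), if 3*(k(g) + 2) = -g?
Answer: 3/25693 ≈ 0.00011676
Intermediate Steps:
k(g) = -2 - g/3 (k(g) = -2 + (-g)/3 = -2 - g/3)
1/(k(-7) + 8564) = 1/((-2 - ⅓*(-7)) + 8564) = 1/((-2 + 7/3) + 8564) = 1/(⅓ + 8564) = 1/(25693/3) = 3/25693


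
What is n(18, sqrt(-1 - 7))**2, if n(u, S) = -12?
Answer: 144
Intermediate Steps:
n(18, sqrt(-1 - 7))**2 = (-12)**2 = 144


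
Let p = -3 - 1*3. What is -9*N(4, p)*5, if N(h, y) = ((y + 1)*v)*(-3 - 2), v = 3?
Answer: -3375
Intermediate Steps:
p = -6 (p = -3 - 3 = -6)
N(h, y) = -15 - 15*y (N(h, y) = ((y + 1)*3)*(-3 - 2) = ((1 + y)*3)*(-5) = (3 + 3*y)*(-5) = -15 - 15*y)
-9*N(4, p)*5 = -9*(-15 - 15*(-6))*5 = -9*(-15 + 90)*5 = -9*75*5 = -675*5 = -3375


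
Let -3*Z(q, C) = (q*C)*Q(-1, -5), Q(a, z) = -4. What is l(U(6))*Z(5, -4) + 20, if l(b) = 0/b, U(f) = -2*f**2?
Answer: 20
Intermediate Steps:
Z(q, C) = 4*C*q/3 (Z(q, C) = -q*C*(-4)/3 = -C*q*(-4)/3 = -(-4)*C*q/3 = 4*C*q/3)
l(b) = 0
l(U(6))*Z(5, -4) + 20 = 0*((4/3)*(-4)*5) + 20 = 0*(-80/3) + 20 = 0 + 20 = 20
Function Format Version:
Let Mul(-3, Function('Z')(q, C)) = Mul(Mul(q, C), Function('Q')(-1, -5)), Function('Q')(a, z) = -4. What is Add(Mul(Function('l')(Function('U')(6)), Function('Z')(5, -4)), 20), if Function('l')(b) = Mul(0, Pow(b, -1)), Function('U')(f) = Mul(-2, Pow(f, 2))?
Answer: 20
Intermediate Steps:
Function('Z')(q, C) = Mul(Rational(4, 3), C, q) (Function('Z')(q, C) = Mul(Rational(-1, 3), Mul(Mul(q, C), -4)) = Mul(Rational(-1, 3), Mul(Mul(C, q), -4)) = Mul(Rational(-1, 3), Mul(-4, C, q)) = Mul(Rational(4, 3), C, q))
Function('l')(b) = 0
Add(Mul(Function('l')(Function('U')(6)), Function('Z')(5, -4)), 20) = Add(Mul(0, Mul(Rational(4, 3), -4, 5)), 20) = Add(Mul(0, Rational(-80, 3)), 20) = Add(0, 20) = 20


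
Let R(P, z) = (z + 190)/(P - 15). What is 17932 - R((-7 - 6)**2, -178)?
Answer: 1380758/77 ≈ 17932.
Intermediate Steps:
R(P, z) = (190 + z)/(-15 + P)
17932 - R((-7 - 6)**2, -178) = 17932 - (190 - 178)/(-15 + (-7 - 6)**2) = 17932 - 12/(-15 + (-13)**2) = 17932 - 12/(-15 + 169) = 17932 - 12/154 = 17932 - 1*6/77 = 17932 - 6/77 = 1380758/77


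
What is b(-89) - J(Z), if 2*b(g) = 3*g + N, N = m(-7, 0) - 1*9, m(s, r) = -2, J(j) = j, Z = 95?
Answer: -234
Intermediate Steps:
N = -11 (N = -2 - 1*9 = -2 - 9 = -11)
b(g) = -11/2 + 3*g/2 (b(g) = (3*g - 11)/2 = (-11 + 3*g)/2 = -11/2 + 3*g/2)
b(-89) - J(Z) = (-11/2 + (3/2)*(-89)) - 1*95 = (-11/2 - 267/2) - 95 = -139 - 95 = -234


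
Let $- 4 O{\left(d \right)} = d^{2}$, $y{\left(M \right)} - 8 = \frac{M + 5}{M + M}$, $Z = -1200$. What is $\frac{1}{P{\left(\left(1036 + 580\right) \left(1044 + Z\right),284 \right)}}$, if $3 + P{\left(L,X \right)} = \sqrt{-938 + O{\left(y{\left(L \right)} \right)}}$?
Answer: $- \frac{3050514874368}{981312460791961} - \frac{1008384 i \sqrt{972160916168857}}{981312460791961} \approx -0.0031086 - 0.03204 i$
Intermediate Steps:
$y{\left(M \right)} = 8 + \frac{5 + M}{2 M}$ ($y{\left(M \right)} = 8 + \frac{M + 5}{M + M} = 8 + \frac{5 + M}{2 M}$)
$O{\left(d \right)} = - \frac{d^{2}}{4}$
$P{\left(L,X \right)} = -3 + \sqrt{-938 - \frac{\left(5 + 17 L\right)^{2}}{16 L^{2}}}$ ($P{\left(L,X \right)} = -3 + \sqrt{-938 - \frac{\left(\frac{5 + 17 L}{2 L}\right)^{2}}{4}} = -3 + \sqrt{-938 - \frac{\frac{1}{4} \frac{1}{L^{2}} \left(5 + 17 L\right)^{2}}{4}} = -3 + \sqrt{-938 - \frac{\left(5 + 17 L\right)^{2}}{16 L^{2}}}$)
$\frac{1}{P{\left(\left(1036 + 580\right) \left(1044 + Z\right),284 \right)}} = \frac{1}{-3 + \frac{\sqrt{-15297 - \frac{170}{\left(1036 + 580\right) \left(1044 - 1200\right)} - \frac{25}{\left(1036 + 580\right)^{2} \left(1044 - 1200\right)^{2}}}}{4}} = \frac{1}{-3 + \frac{\sqrt{-15297 - \frac{170}{1616 \left(-156\right)} - \frac{25}{63552393216}}}{4}} = \frac{1}{-3 + \frac{\sqrt{-15297 - \frac{170}{-252096} - \frac{25}{63552393216}}}{4}} = \frac{1}{-3 + \frac{\sqrt{-15297 - - \frac{85}{126048} - \frac{25}{63552393216}}}{4}} = \frac{1}{-3 + \frac{\sqrt{-15297 + \frac{85}{126048} - \frac{25}{63552393216}}}{4}} = \frac{1}{-3 + \frac{\sqrt{- \frac{972160916168857}{63552393216}}}{4}} = \frac{1}{-3 + \frac{\frac{1}{252096} i \sqrt{972160916168857}}{4}} = \frac{1}{-3 + \frac{i \sqrt{972160916168857}}{1008384}}$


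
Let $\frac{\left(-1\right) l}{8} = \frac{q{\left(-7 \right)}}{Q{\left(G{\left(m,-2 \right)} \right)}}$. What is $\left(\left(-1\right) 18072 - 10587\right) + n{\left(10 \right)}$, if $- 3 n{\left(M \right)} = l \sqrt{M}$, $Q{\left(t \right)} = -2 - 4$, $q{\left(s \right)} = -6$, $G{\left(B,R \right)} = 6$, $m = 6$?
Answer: $-28659 + \frac{8 \sqrt{10}}{3} \approx -28651.0$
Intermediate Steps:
$Q{\left(t \right)} = -6$ ($Q{\left(t \right)} = -2 - 4 = -6$)
$l = -8$ ($l = - 8 \left(- \frac{6}{-6}\right) = - 8 \left(\left(-6\right) \left(- \frac{1}{6}\right)\right) = \left(-8\right) 1 = -8$)
$n{\left(M \right)} = \frac{8 \sqrt{M}}{3}$ ($n{\left(M \right)} = - \frac{\left(-8\right) \sqrt{M}}{3} = \frac{8 \sqrt{M}}{3}$)
$\left(\left(-1\right) 18072 - 10587\right) + n{\left(10 \right)} = \left(\left(-1\right) 18072 - 10587\right) + \frac{8 \sqrt{10}}{3} = \left(-18072 - 10587\right) + \frac{8 \sqrt{10}}{3} = -28659 + \frac{8 \sqrt{10}}{3}$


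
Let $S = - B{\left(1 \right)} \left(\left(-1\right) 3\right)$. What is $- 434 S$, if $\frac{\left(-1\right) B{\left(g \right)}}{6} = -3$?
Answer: $-23436$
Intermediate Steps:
$B{\left(g \right)} = 18$ ($B{\left(g \right)} = \left(-6\right) \left(-3\right) = 18$)
$S = 54$ ($S = \left(-1\right) 18 \left(\left(-1\right) 3\right) = \left(-18\right) \left(-3\right) = 54$)
$- 434 S = \left(-434\right) 54 = -23436$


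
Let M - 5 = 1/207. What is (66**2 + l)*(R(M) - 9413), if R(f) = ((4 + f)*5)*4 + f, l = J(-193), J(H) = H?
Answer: -115247225/3 ≈ -3.8416e+7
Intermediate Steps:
M = 1036/207 (M = 5 + 1/207 = 1036/207 ≈ 5.0048)
l = -193
R(f) = 80 + 21*f (R(f) = (20 + 5*f)*4 + f = (80 + 20*f) + f = 80 + 21*f)
(66**2 + l)*(R(M) - 9413) = (66**2 - 193)*((80 + 21*(1036/207)) - 9413) = (4356 - 193)*((80 + 7252/69) - 9413) = 4163*(12772/69 - 9413) = 4163*(-636725/69) = -115247225/3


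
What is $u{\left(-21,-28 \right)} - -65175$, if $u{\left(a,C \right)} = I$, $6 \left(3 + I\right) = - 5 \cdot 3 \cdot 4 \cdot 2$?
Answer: $65152$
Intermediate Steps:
$I = -23$ ($I = -3 + \frac{\left(-5\right) 3 \cdot 4 \cdot 2}{6} = -3 + \frac{\left(-5\right) 12 \cdot 2}{6} = -3 + \frac{\left(-5\right) 24}{6} = -3 + \frac{1}{6} \left(-120\right) = -3 - 20 = -23$)
$u{\left(a,C \right)} = -23$
$u{\left(-21,-28 \right)} - -65175 = -23 - -65175 = -23 + 65175 = 65152$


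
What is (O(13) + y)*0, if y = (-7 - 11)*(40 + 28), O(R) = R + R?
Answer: 0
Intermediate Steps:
O(R) = 2*R
y = -1224 (y = -18*68 = -1224)
(O(13) + y)*0 = (2*13 - 1224)*0 = (26 - 1224)*0 = -1198*0 = 0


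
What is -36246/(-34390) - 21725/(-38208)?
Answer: 1066004959/656986560 ≈ 1.6226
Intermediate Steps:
-36246/(-34390) - 21725/(-38208) = -36246*(-1/34390) - 21725*(-1/38208) = 18123/17195 + 21725/38208 = 1066004959/656986560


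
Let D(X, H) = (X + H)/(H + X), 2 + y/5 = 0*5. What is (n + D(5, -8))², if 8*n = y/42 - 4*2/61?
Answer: 95550625/105021504 ≈ 0.90982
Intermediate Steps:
y = -10 (y = -10 + 5*(0*5) = -10 + 5*0 = -10 + 0 = -10)
D(X, H) = 1 (D(X, H) = (H + X)/(H + X) = 1)
n = -473/10248 (n = (-10/42 - 4*2/61)/8 = (-10*1/42 - 8*1/61)/8 = (-5/21 - 8/61)/8 = (⅛)*(-473/1281) = -473/10248 ≈ -0.046155)
(n + D(5, -8))² = (-473/10248 + 1)² = (9775/10248)² = 95550625/105021504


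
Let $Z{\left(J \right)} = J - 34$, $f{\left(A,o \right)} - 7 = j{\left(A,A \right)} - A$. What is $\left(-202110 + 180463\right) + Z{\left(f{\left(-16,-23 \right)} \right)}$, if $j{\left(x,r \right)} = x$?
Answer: $-21674$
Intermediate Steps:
$f{\left(A,o \right)} = 7$ ($f{\left(A,o \right)} = 7 + \left(A - A\right) = 7 + 0 = 7$)
$Z{\left(J \right)} = -34 + J$ ($Z{\left(J \right)} = J - 34 = -34 + J$)
$\left(-202110 + 180463\right) + Z{\left(f{\left(-16,-23 \right)} \right)} = \left(-202110 + 180463\right) + \left(-34 + 7\right) = -21647 - 27 = -21674$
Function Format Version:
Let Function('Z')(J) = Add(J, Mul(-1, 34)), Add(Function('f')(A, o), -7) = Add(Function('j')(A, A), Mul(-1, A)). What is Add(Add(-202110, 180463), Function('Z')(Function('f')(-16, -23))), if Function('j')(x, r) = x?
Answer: -21674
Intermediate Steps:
Function('f')(A, o) = 7 (Function('f')(A, o) = Add(7, Add(A, Mul(-1, A))) = Add(7, 0) = 7)
Function('Z')(J) = Add(-34, J) (Function('Z')(J) = Add(J, -34) = Add(-34, J))
Add(Add(-202110, 180463), Function('Z')(Function('f')(-16, -23))) = Add(Add(-202110, 180463), Add(-34, 7)) = Add(-21647, -27) = -21674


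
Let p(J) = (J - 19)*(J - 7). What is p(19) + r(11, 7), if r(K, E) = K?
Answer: 11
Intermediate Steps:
p(J) = (-19 + J)*(-7 + J)
p(19) + r(11, 7) = (133 + 19**2 - 26*19) + 11 = (133 + 361 - 494) + 11 = 0 + 11 = 11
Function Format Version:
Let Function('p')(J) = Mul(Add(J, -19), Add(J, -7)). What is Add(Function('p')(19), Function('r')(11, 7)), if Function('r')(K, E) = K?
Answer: 11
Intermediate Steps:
Function('p')(J) = Mul(Add(-19, J), Add(-7, J))
Add(Function('p')(19), Function('r')(11, 7)) = Add(Add(133, Pow(19, 2), Mul(-26, 19)), 11) = Add(Add(133, 361, -494), 11) = Add(0, 11) = 11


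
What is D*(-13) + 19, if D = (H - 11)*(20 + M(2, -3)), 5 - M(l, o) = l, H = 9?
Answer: 617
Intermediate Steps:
M(l, o) = 5 - l
D = -46 (D = (9 - 11)*(20 + (5 - 1*2)) = -2*(20 + (5 - 2)) = -2*(20 + 3) = -2*23 = -46)
D*(-13) + 19 = -46*(-13) + 19 = 598 + 19 = 617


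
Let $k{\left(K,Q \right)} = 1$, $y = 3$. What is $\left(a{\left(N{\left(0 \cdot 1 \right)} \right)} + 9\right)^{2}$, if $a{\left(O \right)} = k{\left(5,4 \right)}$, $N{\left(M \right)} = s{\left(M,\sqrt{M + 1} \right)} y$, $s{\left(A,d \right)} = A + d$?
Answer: $100$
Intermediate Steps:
$N{\left(M \right)} = 3 M + 3 \sqrt{1 + M}$ ($N{\left(M \right)} = \left(M + \sqrt{M + 1}\right) 3 = \left(M + \sqrt{1 + M}\right) 3 = 3 M + 3 \sqrt{1 + M}$)
$a{\left(O \right)} = 1$
$\left(a{\left(N{\left(0 \cdot 1 \right)} \right)} + 9\right)^{2} = \left(1 + 9\right)^{2} = 10^{2} = 100$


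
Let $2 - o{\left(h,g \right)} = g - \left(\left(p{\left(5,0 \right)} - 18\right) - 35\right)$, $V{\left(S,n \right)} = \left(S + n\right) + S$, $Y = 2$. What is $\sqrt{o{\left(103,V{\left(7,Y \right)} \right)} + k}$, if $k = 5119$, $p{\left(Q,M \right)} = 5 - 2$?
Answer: $\sqrt{5055} \approx 71.099$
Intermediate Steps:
$V{\left(S,n \right)} = n + 2 S$
$p{\left(Q,M \right)} = 3$
$o{\left(h,g \right)} = -48 - g$ ($o{\left(h,g \right)} = 2 - \left(g - \left(\left(3 - 18\right) - 35\right)\right) = 2 - \left(g - \left(-15 - 35\right)\right) = 2 - \left(g - -50\right) = 2 - \left(g + 50\right) = 2 - \left(50 + g\right) = -48 - g$)
$\sqrt{o{\left(103,V{\left(7,Y \right)} \right)} + k} = \sqrt{\left(-48 - \left(2 + 2 \cdot 7\right)\right) + 5119} = \sqrt{\left(-48 - \left(2 + 14\right)\right) + 5119} = \sqrt{\left(-48 - 16\right) + 5119} = \sqrt{-64 + 5119} = \sqrt{5055}$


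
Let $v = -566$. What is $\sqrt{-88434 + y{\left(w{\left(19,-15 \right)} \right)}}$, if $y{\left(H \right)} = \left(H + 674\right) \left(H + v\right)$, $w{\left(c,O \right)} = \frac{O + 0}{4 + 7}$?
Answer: $\frac{i \sqrt{56877673}}{11} \approx 685.61 i$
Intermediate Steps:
$w{\left(c,O \right)} = \frac{O}{11}$
$y{\left(H \right)} = \left(-566 + H\right) \left(674 + H\right)$ ($y{\left(H \right)} = \left(H + 674\right) \left(H - 566\right) = \left(674 + H\right) \left(-566 + H\right) = \left(-566 + H\right) \left(674 + H\right)$)
$\sqrt{-88434 + y{\left(w{\left(19,-15 \right)} \right)}} = \sqrt{-88434 + \left(-381484 + \left(\frac{1}{11} \left(-15\right)\right)^{2} + 108 \cdot \frac{1}{11} \left(-15\right)\right)} = \sqrt{-88434 + \left(-381484 + \left(- \frac{15}{11}\right)^{2} + 108 \left(- \frac{15}{11}\right)\right)} = \sqrt{-88434 - \frac{46177159}{121}} = \sqrt{- \frac{56877673}{121}} = \frac{i \sqrt{56877673}}{11}$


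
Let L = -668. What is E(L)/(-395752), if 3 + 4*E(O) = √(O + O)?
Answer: 3/1583008 - I*√334/791504 ≈ 1.8951e-6 - 2.309e-5*I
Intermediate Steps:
E(O) = -¾ + √2*√O/4 (E(O) = -¾ + √(O + O)/4 = -¾ + √(2*O)/4 = -¾ + (√2*√O)/4 = -¾ + √2*√O/4)
E(L)/(-395752) = (-¾ + √2*√(-668)/4)/(-395752) = (-¾ + √2*(2*I*√167)/4)*(-1/395752) = (-¾ + I*√334/2)*(-1/395752) = 3/1583008 - I*√334/791504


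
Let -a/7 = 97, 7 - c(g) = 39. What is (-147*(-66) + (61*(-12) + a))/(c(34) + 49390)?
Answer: 8291/49358 ≈ 0.16798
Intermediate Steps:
c(g) = -32 (c(g) = 7 - 1*39 = 7 - 39 = -32)
a = -679 (a = -7*97 = -679)
(-147*(-66) + (61*(-12) + a))/(c(34) + 49390) = (-147*(-66) + (61*(-12) - 679))/(-32 + 49390) = (9702 + (-732 - 679))/49358 = (9702 - 1411)*(1/49358) = 8291*(1/49358) = 8291/49358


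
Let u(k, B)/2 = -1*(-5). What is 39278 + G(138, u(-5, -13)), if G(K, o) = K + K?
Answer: 39554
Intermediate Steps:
u(k, B) = 10 (u(k, B) = 2*(-1*(-5)) = 2*5 = 10)
G(K, o) = 2*K
39278 + G(138, u(-5, -13)) = 39278 + 2*138 = 39278 + 276 = 39554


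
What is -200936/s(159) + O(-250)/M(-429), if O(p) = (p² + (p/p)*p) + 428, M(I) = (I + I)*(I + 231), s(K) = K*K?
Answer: -14945477/1971918 ≈ -7.5792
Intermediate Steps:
s(K) = K²
M(I) = 2*I*(231 + I) (M(I) = (2*I)*(231 + I) = 2*I*(231 + I))
O(p) = 428 + p + p² (O(p) = (p² + 1*p) + 428 = (p² + p) + 428 = (p + p²) + 428 = 428 + p + p²)
-200936/s(159) + O(-250)/M(-429) = -200936/(159²) + (428 - 250 + (-250)²)/((2*(-429)*(231 - 429))) = -200936/25281 + (428 - 250 + 62500)/((2*(-429)*(-198))) = -200936*1/25281 + 62678/169884 = -200936/25281 + 62678*(1/169884) = -200936/25281 + 259/702 = -14945477/1971918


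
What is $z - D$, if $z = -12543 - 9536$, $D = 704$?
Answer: $-22783$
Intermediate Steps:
$z = -22079$
$z - D = -22079 - 704 = -22783$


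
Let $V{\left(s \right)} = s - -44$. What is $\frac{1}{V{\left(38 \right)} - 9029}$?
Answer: $- \frac{1}{8947} \approx -0.00011177$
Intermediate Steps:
$V{\left(s \right)} = 44 + s$ ($V{\left(s \right)} = s + 44 = 44 + s$)
$\frac{1}{V{\left(38 \right)} - 9029} = \frac{1}{\left(44 + 38\right) - 9029} = \frac{1}{82 - 9029} = \frac{1}{-8947} = - \frac{1}{8947}$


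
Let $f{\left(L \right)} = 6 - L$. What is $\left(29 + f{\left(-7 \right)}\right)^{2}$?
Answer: $1764$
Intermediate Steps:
$\left(29 + f{\left(-7 \right)}\right)^{2} = \left(29 + \left(6 - -7\right)\right)^{2} = \left(29 + \left(6 + 7\right)\right)^{2} = \left(29 + 13\right)^{2} = 42^{2} = 1764$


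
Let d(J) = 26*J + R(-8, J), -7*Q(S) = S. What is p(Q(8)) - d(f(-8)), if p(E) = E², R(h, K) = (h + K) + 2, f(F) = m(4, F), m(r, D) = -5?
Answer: 6973/49 ≈ 142.31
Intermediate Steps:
Q(S) = -S/7
f(F) = -5
R(h, K) = 2 + K + h (R(h, K) = (K + h) + 2 = 2 + K + h)
d(J) = -6 + 27*J (d(J) = 26*J + (2 + J - 8) = 26*J + (-6 + J) = -6 + 27*J)
p(Q(8)) - d(f(-8)) = (-⅐*8)² - (-6 + 27*(-5)) = (-8/7)² - (-6 - 135) = 64/49 - 1*(-141) = 64/49 + 141 = 6973/49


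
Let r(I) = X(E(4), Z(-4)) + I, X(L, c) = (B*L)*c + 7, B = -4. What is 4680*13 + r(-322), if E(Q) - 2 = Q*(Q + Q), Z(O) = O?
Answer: 61069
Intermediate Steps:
E(Q) = 2 + 2*Q**2 (E(Q) = 2 + Q*(Q + Q) = 2 + Q*(2*Q) = 2 + 2*Q**2)
X(L, c) = 7 - 4*L*c (X(L, c) = (-4*L)*c + 7 = -4*L*c + 7 = 7 - 4*L*c)
r(I) = 551 + I (r(I) = (7 - 4*(2 + 2*4**2)*(-4)) + I = (7 - 4*(2 + 2*16)*(-4)) + I = (7 - 4*(2 + 32)*(-4)) + I = (7 - 4*34*(-4)) + I = (7 + 544) + I = 551 + I)
4680*13 + r(-322) = 4680*13 + (551 - 322) = 60840 + 229 = 61069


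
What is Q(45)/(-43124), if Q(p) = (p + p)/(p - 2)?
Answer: -45/927166 ≈ -4.8535e-5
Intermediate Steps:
Q(p) = 2*p/(-2 + p) (Q(p) = (2*p)/(-2 + p) = 2*p/(-2 + p))
Q(45)/(-43124) = (2*45/(-2 + 45))/(-43124) = (2*45/43)*(-1/43124) = (2*45*(1/43))*(-1/43124) = (90/43)*(-1/43124) = -45/927166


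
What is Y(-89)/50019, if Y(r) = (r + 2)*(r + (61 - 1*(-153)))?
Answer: -3625/16673 ≈ -0.21742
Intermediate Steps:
Y(r) = (2 + r)*(214 + r) (Y(r) = (2 + r)*(r + (61 + 153)) = (2 + r)*(r + 214) = (2 + r)*(214 + r))
Y(-89)/50019 = (428 + (-89)**2 + 216*(-89))/50019 = (428 + 7921 - 19224)*(1/50019) = -10875*1/50019 = -3625/16673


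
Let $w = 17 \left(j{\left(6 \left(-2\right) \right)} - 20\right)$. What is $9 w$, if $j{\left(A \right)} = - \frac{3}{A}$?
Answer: $- \frac{12087}{4} \approx -3021.8$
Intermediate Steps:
$w = - \frac{1343}{4}$ ($w = 17 \left(- \frac{3}{6 \left(-2\right)} - 20\right) = 17 \left(- \frac{3}{-12} - 20\right) = 17 \left(\left(-3\right) \left(- \frac{1}{12}\right) - 20\right) = 17 \left(\frac{1}{4} - 20\right) = 17 \left(- \frac{79}{4}\right) = - \frac{1343}{4} \approx -335.75$)
$9 w = 9 \left(- \frac{1343}{4}\right) = - \frac{12087}{4}$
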